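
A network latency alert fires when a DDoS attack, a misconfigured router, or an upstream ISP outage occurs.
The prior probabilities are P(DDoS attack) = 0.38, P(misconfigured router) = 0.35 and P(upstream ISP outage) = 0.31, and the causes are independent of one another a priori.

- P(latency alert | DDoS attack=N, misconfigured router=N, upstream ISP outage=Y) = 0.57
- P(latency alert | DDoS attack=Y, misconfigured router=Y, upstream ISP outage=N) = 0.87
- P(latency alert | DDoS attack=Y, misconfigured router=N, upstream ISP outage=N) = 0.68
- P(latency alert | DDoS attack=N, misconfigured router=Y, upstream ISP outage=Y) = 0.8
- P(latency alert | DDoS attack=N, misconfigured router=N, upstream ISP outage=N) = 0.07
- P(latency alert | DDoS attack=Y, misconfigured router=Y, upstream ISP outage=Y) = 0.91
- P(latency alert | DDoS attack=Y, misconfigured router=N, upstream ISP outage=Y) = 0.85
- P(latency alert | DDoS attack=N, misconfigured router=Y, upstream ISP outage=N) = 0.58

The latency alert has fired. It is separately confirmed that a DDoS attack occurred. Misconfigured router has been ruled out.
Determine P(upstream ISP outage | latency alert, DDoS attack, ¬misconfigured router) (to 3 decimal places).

Sum P(latency alert|·) weighted by the priors over both values of upstream ISP outage:
  P(latency alert | DDoS attack, ¬misconfigured router) = 0.68*0.69 + 0.85*0.31
        = 0.469200 + 0.263500 = 0.732700
Configurations with upstream ISP outage contribute 0.263500, so
  P(upstream ISP outage | latency alert, DDoS attack, ¬misconfigured router) = 0.263500 / 0.732700 ≈ 0.360

P(upstream ISP outage | latency alert, DDoS attack, ¬misconfigured router) ≈ 0.360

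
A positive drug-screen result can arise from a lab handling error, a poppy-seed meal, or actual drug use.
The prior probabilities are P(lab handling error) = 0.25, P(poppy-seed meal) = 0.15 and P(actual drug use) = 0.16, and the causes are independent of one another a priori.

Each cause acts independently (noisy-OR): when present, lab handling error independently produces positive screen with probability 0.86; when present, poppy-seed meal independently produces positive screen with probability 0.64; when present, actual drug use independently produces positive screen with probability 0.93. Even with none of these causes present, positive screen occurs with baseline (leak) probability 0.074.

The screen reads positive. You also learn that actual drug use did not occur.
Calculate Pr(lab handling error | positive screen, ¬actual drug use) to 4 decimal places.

Pr(lab handling error | positive screen, ¬actual drug use) ≈ 0.6437

Under noisy-OR, P(positive screen | causes) = 1 − (1−0.074)·∏(1−qᵢ) over the active causes.
By total probability over the 4 (lab handling error, poppy-seed meal) configurations:
  P(positive screen | ¬actual drug use) = 0.074·0.75·0.85 + 0.66664·0.75·0.15 + 0.87036·0.25·0.85 + 0.95333·0.25·0.15
        = 0.047175 + 0.074997 + 0.184951 + 0.035750 = 0.342873
The terms with lab handling error present sum to 0.220701, so
  P(lab handling error | positive screen, ¬actual drug use) = 0.220701 / 0.342873 ≈ 0.6437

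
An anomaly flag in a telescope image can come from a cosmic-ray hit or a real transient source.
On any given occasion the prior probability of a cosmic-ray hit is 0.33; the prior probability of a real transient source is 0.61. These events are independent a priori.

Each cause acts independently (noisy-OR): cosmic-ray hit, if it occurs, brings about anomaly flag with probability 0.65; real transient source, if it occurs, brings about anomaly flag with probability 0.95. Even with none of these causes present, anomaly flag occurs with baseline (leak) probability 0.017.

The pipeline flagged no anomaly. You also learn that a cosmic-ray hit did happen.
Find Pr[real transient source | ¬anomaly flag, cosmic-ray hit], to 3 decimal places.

Pr[real transient source | ¬anomaly flag, cosmic-ray hit] ≈ 0.073

Under noisy-OR, P(anomaly flag | causes) = 1 − (1−0.017)·∏(1−qᵢ) over the active causes.
By total probability over both values of real transient source:
  P(¬anomaly flag | cosmic-ray hit) = 0.34405·0.39 + 0.017203·0.61
        = 0.134180 + 0.010494 = 0.144674
Configurations with real transient source contribute 0.010494, so
  P(real transient source | ¬anomaly flag, cosmic-ray hit) = 0.010494 / 0.144674 ≈ 0.073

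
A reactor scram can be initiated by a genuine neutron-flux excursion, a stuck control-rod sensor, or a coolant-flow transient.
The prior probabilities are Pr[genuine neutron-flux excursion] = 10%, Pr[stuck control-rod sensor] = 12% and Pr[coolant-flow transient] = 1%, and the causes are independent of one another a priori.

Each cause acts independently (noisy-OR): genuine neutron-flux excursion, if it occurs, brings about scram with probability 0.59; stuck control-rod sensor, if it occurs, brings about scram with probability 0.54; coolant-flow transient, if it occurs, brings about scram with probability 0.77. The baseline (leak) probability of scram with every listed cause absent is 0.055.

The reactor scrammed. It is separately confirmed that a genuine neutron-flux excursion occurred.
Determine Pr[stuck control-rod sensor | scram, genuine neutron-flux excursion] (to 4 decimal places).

Under noisy-OR, P(scram | causes) = 1 − (1−0.055)·∏(1−qᵢ) over the active causes.
Sum P(scram|·) weighted by the priors over the 4 (stuck control-rod sensor, coolant-flow transient) configurations:
  P(scram | genuine neutron-flux excursion) = 0.61255*0.88*0.99 + 0.910887*0.88*0.01 + 0.821773*0.12*0.99 + 0.959008*0.12*0.01
        = 0.533654 + 0.008016 + 0.097627 + 0.001151 = 0.640448
Keeping only the stuck control-rod sensor-present terms gives 0.098778, so
  P(stuck control-rod sensor | scram, genuine neutron-flux excursion) = 0.098778 / 0.640448 ≈ 0.1542

Pr[stuck control-rod sensor | scram, genuine neutron-flux excursion] ≈ 0.1542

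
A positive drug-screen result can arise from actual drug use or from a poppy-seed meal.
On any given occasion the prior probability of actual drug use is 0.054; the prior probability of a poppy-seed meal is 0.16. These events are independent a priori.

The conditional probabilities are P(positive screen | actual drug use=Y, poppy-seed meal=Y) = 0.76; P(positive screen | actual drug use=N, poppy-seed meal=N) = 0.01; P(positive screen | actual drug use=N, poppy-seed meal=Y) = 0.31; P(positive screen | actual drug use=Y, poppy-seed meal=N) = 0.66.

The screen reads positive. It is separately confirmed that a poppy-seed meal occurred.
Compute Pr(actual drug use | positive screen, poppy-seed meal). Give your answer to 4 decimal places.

Pr(actual drug use | positive screen, poppy-seed meal) ≈ 0.1228

By total probability over both values of actual drug use:
  P(positive screen | poppy-seed meal) = 0.31×0.946 + 0.76×0.054
        = 0.293260 + 0.041040 = 0.334300
Configurations with actual drug use contribute 0.041040, so
  P(actual drug use | positive screen, poppy-seed meal) = 0.041040 / 0.334300 ≈ 0.1228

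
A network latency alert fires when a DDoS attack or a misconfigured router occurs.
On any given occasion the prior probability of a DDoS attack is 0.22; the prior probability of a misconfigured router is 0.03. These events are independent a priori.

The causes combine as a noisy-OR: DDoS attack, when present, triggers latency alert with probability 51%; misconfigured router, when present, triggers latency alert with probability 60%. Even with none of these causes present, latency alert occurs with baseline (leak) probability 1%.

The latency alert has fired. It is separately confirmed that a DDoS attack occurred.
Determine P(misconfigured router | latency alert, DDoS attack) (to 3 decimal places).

Under noisy-OR, P(latency alert | causes) = 1 − (1−0.01)·∏(1−qᵢ) over the active causes.
P(latency alert | DDoS attack) = 0.5149·0.97 + 0.80596·0.03 = 0.499453 + 0.024179 = 0.523632
Of this, 0.024179 comes from 0.80596·0.03 (the misconfigured router=true cases).
So P(misconfigured router | latency alert, DDoS attack) = 0.024179/0.523632 ≈ 0.046.

P(misconfigured router | latency alert, DDoS attack) ≈ 0.046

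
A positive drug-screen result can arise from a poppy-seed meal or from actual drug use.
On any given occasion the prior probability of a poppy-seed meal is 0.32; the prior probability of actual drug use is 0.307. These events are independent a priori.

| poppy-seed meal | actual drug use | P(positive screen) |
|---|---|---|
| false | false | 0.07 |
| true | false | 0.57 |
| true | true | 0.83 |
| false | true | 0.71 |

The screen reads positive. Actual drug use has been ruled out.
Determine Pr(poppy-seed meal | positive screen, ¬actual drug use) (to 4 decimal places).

Pr(poppy-seed meal | positive screen, ¬actual drug use) ≈ 0.7930

P(positive screen | ¬actual drug use) = 0.07*0.68 + 0.57*0.32 = 0.047600 + 0.182400 = 0.230000
The poppy-seed meal-present share is 0.57*0.32 = 0.182400.
P(poppy-seed meal | positive screen, ¬actual drug use) = 0.182400 / 0.230000 ≈ 0.7930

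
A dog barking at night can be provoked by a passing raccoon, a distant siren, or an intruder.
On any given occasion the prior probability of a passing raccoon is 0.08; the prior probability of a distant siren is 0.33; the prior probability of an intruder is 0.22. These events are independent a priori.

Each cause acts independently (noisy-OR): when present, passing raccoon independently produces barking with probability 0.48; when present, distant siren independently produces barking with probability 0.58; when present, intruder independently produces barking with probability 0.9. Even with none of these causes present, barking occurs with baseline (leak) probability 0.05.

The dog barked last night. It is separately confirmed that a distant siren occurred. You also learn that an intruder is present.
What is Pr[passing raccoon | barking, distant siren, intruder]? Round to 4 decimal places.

Pr[passing raccoon | barking, distant siren, intruder] ≈ 0.0815

Under noisy-OR, P(barking | causes) = 1 − (1−0.05)·∏(1−qᵢ) over the active causes.
P(barking | distant siren, intruder) = 0.9601·0.92 + 0.979252·0.08 = 0.883292 + 0.078340 = 0.961632
The passing raccoon-present share is 0.979252·0.08 = 0.078340.
P(passing raccoon | barking, distant siren, intruder) = 0.078340 / 0.961632 ≈ 0.0815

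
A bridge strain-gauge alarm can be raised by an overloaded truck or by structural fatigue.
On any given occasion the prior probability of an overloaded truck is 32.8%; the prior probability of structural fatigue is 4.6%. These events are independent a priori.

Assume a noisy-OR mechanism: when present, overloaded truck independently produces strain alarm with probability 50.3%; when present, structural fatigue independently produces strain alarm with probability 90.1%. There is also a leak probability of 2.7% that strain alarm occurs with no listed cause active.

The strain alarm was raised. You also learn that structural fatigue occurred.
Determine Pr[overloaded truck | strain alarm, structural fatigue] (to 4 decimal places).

Under noisy-OR, P(strain alarm | causes) = 1 − (1−0.027)·∏(1−qᵢ) over the active causes.
P(strain alarm | structural fatigue) = 0.903673*0.672 + 0.952125*0.328 = 0.607268 + 0.312297 = 0.919565
The overloaded truck-present share is 0.952125*0.328 = 0.312297.
Hence the posterior is 0.312297/0.919565 ≈ 0.3396.

Pr[overloaded truck | strain alarm, structural fatigue] ≈ 0.3396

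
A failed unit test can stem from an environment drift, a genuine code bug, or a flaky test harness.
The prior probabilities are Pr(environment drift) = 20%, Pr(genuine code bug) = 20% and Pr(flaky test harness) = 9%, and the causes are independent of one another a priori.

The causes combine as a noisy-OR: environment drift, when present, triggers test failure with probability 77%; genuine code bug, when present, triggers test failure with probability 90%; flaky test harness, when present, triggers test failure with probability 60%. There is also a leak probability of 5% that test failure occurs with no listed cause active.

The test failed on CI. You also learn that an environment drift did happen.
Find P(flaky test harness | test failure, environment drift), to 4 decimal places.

P(flaky test harness | test failure, environment drift) ≈ 0.1006

Under noisy-OR, P(test failure | causes) = 1 − (1−0.05)·∏(1−qᵢ) over the active causes.
Sum P(test failure|·) weighted by the priors over the 4 (genuine code bug, flaky test harness) configurations:
  P(test failure | environment drift) = 0.7815*0.8*0.91 + 0.9126*0.8*0.09 + 0.97815*0.2*0.91 + 0.99126*0.2*0.09
        = 0.568932 + 0.065707 + 0.178023 + 0.017843 = 0.830505
Keeping only the flaky test harness-present terms gives 0.083550, so
  P(flaky test harness | test failure, environment drift) = 0.083550 / 0.830505 ≈ 0.1006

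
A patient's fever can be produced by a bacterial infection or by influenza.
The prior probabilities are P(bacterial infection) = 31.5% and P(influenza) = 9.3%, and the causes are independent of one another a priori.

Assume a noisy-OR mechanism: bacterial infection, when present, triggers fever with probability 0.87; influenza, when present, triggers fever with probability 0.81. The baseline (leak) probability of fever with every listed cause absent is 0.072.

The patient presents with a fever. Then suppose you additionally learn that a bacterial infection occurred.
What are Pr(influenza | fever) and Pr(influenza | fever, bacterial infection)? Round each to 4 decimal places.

Pr(influenza | fever) ≈ 0.2151; Pr(influenza | fever, bacterial infection) ≈ 0.1023

Under noisy-OR, P(fever | causes) = 1 − (1−0.072)·∏(1−qᵢ) over the active causes.
Numerator (weight on configurations with influenza): 0.052473 + 0.028624 = 0.081097
The normalizing constant is 0.072×0.685×0.907 + 0.82368×0.685×0.093 + 0.87936×0.315×0.907 + 0.977078×0.315×0.093 = 0.377068
P(influenza | fever) = 0.081097/0.377068 ≈ 0.2151

Now condition on the additional information:
For the numerator, keep only influenza=true terms: 0.977078·0.093 = 0.090868
Normalizer over all consistent configurations: 0.87936·0.907 + 0.977078·0.093 = 0.888448
P(influenza | fever, bacterial infection) = 0.090868/0.888448 ≈ 0.1023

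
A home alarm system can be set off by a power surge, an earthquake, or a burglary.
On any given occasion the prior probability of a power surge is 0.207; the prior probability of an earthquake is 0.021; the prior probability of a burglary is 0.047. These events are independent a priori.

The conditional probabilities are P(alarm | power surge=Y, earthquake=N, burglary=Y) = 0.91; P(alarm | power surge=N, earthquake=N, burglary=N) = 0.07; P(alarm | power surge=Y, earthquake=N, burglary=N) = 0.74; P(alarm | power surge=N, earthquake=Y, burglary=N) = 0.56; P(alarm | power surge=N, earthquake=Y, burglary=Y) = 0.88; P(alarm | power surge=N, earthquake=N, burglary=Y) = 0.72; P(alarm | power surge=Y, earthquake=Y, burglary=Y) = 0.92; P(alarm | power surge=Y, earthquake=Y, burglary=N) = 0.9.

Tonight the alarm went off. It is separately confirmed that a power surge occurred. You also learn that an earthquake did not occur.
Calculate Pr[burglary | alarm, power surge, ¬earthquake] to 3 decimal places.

Pr[burglary | alarm, power surge, ¬earthquake] ≈ 0.057

Sum P(alarm|·) weighted by the priors over both values of burglary:
  P(alarm | power surge, ¬earthquake) = 0.74·0.953 + 0.91·0.047
        = 0.705220 + 0.042770 = 0.747990
Keeping only the burglary-present terms gives 0.042770, so
  P(burglary | alarm, power surge, ¬earthquake) = 0.042770 / 0.747990 ≈ 0.057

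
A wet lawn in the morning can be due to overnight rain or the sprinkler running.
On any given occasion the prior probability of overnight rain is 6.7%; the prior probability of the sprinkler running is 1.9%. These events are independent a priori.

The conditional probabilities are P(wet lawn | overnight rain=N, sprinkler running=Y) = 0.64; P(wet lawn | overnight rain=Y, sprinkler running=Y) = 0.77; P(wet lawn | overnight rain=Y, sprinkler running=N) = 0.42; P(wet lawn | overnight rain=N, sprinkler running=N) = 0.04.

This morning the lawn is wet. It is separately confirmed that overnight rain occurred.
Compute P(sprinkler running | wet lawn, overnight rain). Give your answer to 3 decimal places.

P(wet lawn | overnight rain) = 0.42*0.981 + 0.77*0.019 = 0.412020 + 0.014630 = 0.426650
Of this, 0.014630 comes from 0.77*0.019 (the sprinkler running=true cases).
So P(sprinkler running | wet lawn, overnight rain) = 0.014630/0.426650 ≈ 0.034.

P(sprinkler running | wet lawn, overnight rain) ≈ 0.034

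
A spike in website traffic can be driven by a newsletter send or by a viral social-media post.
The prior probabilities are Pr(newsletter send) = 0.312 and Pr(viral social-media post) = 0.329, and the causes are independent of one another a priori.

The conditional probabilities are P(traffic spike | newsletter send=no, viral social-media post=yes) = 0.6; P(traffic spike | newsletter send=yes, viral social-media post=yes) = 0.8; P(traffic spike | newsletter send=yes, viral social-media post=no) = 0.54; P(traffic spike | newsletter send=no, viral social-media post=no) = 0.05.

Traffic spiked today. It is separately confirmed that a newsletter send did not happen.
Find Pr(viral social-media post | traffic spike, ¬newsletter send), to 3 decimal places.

Pr(viral social-media post | traffic spike, ¬newsletter send) ≈ 0.855

P(traffic spike | ¬newsletter send) = 0.05*0.671 + 0.6*0.329 = 0.033550 + 0.197400 = 0.230950
The viral social-media post-present share is 0.6*0.329 = 0.197400.
So P(viral social-media post | traffic spike, ¬newsletter send) = 0.197400/0.230950 ≈ 0.855.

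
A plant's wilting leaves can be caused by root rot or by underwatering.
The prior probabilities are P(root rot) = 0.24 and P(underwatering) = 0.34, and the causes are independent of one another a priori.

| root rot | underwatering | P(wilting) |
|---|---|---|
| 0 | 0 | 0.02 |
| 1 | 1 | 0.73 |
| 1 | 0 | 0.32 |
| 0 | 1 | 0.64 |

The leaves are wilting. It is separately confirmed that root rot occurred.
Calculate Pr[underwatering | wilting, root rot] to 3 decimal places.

For the numerator, keep only underwatering=true terms: 0.73·0.34 = 0.248200
Denominator P(wilting | root rot): 0.32·0.66 + 0.73·0.34 = 0.459400
Posterior = 0.248200 / 0.459400 ≈ 0.540

Pr[underwatering | wilting, root rot] ≈ 0.540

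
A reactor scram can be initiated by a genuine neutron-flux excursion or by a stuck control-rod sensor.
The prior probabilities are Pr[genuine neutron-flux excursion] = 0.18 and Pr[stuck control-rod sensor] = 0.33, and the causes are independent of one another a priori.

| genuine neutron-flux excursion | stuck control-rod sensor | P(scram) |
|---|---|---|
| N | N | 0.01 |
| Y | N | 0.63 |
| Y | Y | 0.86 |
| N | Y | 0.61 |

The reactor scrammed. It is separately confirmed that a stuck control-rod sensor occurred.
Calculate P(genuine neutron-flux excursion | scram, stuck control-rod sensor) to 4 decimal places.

P(genuine neutron-flux excursion | scram, stuck control-rod sensor) ≈ 0.2363

Weight on genuine neutron-flux excursion=true, given the evidence: 0.86×0.18 = 0.154800
The normalizing constant is 0.61×0.82 + 0.86×0.18 = 0.655000
Posterior = 0.154800 / 0.655000 ≈ 0.2363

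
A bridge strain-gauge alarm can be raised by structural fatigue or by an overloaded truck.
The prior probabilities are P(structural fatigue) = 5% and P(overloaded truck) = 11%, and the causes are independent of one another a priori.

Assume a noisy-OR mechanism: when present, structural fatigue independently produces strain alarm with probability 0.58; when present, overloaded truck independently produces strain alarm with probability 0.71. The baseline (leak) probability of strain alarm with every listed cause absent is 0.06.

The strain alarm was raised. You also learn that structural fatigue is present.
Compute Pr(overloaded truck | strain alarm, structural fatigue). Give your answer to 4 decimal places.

Pr(overloaded truck | strain alarm, structural fatigue) ≈ 0.1531

Under noisy-OR, P(strain alarm | causes) = 1 − (1−0.06)·∏(1−qᵢ) over the active causes.
P(strain alarm | structural fatigue) = 0.6052×0.89 + 0.885508×0.11 = 0.538628 + 0.097406 = 0.636034
Restricting to configurations with overloaded truck present: 0.885508×0.11 = 0.097406.
Hence the posterior is 0.097406/0.636034 ≈ 0.1531.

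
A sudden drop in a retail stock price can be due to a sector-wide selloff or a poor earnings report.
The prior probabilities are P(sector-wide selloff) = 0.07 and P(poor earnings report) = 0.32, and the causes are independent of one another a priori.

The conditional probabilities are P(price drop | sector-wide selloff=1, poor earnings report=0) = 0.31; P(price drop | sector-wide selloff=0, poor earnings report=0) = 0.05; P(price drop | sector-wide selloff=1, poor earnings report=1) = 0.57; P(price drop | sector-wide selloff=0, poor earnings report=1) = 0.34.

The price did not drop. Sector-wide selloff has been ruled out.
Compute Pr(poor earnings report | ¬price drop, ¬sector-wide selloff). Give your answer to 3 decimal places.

Pr(poor earnings report | ¬price drop, ¬sector-wide selloff) ≈ 0.246

Weight on poor earnings report=true, given the evidence: 0.66×0.32 = 0.211200
Denominator P(¬price drop | ¬sector-wide selloff): 0.95×0.68 + 0.66×0.32 = 0.857200
Posterior = 0.211200 / 0.857200 ≈ 0.246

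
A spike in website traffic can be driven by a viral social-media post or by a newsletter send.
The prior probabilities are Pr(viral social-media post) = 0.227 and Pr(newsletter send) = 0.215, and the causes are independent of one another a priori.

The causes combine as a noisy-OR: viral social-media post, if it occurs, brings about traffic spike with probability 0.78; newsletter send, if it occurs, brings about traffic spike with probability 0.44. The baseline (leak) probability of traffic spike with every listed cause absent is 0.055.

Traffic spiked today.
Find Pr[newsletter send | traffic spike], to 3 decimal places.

Under noisy-OR, P(traffic spike | causes) = 1 − (1−0.055)·∏(1−qᵢ) over the active causes.
For the numerator, keep only newsletter send=true terms: 0.078245 + 0.043123 = 0.121368
The normalizing constant is 0.055*0.773*0.785 + 0.4708*0.773*0.215 + 0.7921*0.227*0.785 + 0.883576*0.227*0.215 = 0.295890
P(newsletter send | traffic spike) = 0.121368/0.295890 ≈ 0.410

Pr[newsletter send | traffic spike] ≈ 0.410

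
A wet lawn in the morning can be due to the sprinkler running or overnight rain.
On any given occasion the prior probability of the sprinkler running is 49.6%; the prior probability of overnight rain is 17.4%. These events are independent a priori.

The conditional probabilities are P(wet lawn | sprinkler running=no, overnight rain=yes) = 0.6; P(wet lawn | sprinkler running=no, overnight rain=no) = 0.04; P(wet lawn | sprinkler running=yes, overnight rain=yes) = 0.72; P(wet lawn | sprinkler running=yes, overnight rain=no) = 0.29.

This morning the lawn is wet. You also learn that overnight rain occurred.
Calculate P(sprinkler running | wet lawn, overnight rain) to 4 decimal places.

P(wet lawn | overnight rain) = 0.6*0.504 + 0.72*0.496 = 0.302400 + 0.357120 = 0.659520
Restricting to configurations with sprinkler running present: 0.72*0.496 = 0.357120.
So P(sprinkler running | wet lawn, overnight rain) = 0.357120/0.659520 ≈ 0.5415.

P(sprinkler running | wet lawn, overnight rain) ≈ 0.5415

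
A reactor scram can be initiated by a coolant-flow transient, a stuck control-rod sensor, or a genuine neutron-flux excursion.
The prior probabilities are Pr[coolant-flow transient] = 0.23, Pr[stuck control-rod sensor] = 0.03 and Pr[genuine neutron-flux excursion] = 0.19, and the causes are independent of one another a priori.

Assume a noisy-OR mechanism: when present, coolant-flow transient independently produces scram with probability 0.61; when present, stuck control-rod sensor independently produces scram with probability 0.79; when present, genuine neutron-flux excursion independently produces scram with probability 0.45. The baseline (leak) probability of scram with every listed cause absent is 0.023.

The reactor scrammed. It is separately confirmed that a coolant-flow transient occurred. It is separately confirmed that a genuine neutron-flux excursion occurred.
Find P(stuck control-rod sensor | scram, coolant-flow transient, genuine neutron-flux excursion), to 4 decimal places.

Under noisy-OR, P(scram | causes) = 1 − (1−0.023)·∏(1−qᵢ) over the active causes.
For the numerator, keep only stuck control-rod sensor=true terms: 0.955991*0.03 = 0.028680
Normalizer over all consistent configurations: 0.790434*0.97 + 0.955991*0.03 = 0.795401
Posterior = 0.028680 / 0.795401 ≈ 0.0361

P(stuck control-rod sensor | scram, coolant-flow transient, genuine neutron-flux excursion) ≈ 0.0361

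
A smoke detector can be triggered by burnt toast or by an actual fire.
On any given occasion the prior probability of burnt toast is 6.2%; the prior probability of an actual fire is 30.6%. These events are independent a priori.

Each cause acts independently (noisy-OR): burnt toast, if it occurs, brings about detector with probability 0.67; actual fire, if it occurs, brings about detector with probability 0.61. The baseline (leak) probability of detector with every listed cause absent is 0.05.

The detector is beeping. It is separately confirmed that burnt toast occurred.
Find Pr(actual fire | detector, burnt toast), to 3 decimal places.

Pr(actual fire | detector, burnt toast) ≈ 0.361

Under noisy-OR, P(detector | causes) = 1 − (1−0.05)·∏(1−qᵢ) over the active causes.
P(detector | burnt toast) = 0.6865×0.694 + 0.877735×0.306 = 0.476431 + 0.268587 = 0.745018
Of this, 0.268587 comes from 0.877735×0.306 (the actual fire=true cases).
Hence the posterior is 0.268587/0.745018 ≈ 0.361.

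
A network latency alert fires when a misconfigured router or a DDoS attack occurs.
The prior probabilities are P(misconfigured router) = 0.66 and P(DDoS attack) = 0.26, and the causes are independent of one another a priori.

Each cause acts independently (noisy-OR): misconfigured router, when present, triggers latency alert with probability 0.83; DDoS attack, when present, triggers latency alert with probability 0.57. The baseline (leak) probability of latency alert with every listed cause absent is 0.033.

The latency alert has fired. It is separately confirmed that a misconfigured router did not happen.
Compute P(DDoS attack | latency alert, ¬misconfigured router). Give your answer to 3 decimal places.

Under noisy-OR, P(latency alert | causes) = 1 − (1−0.033)·∏(1−qᵢ) over the active causes.
Sum P(latency alert|·) weighted by the priors over both values of DDoS attack:
  P(latency alert | ¬misconfigured router) = 0.033×0.74 + 0.58419×0.26
        = 0.024420 + 0.151889 = 0.176309
Keeping only the DDoS attack-present terms gives 0.151889, so
  P(DDoS attack | latency alert, ¬misconfigured router) = 0.151889 / 0.176309 ≈ 0.861

P(DDoS attack | latency alert, ¬misconfigured router) ≈ 0.861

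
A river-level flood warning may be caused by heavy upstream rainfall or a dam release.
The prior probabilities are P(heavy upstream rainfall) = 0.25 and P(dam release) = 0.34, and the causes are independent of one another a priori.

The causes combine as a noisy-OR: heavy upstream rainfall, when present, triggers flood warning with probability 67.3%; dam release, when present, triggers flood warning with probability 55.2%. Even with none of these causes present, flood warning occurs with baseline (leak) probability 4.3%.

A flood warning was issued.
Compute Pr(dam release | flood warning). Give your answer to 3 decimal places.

Under noisy-OR, P(flood warning | causes) = 1 − (1−0.043)·∏(1−qᵢ) over the active causes.
Enumerate the 4 (heavy upstream rainfall, dam release) configurations and weight by the priors:
  P(flood warning) = 0.043·0.75·0.66 + 0.571264·0.75·0.34 + 0.687061·0.25·0.66 + 0.859803·0.25·0.34
        = 0.021285 + 0.145672 + 0.113365 + 0.073083 = 0.353405
Keeping only the dam release-present terms gives 0.218755, so
  P(dam release | flood warning) = 0.218755 / 0.353405 ≈ 0.619

Pr(dam release | flood warning) ≈ 0.619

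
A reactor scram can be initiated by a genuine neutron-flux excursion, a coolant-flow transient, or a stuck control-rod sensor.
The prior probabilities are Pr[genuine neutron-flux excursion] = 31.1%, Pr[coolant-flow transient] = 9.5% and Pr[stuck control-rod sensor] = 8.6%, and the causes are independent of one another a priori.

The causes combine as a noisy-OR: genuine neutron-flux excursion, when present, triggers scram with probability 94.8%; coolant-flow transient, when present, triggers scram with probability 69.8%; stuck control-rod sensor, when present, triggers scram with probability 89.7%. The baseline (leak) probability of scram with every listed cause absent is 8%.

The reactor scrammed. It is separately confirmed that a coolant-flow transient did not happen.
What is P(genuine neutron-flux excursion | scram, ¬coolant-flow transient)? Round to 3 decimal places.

P(genuine neutron-flux excursion | scram, ¬coolant-flow transient) ≈ 0.741

Under noisy-OR, P(scram | causes) = 1 − (1−0.08)·∏(1−qᵢ) over the active causes.
Weight on genuine neutron-flux excursion=true, given the evidence: 0.270655 + 0.026614 = 0.297269
Denominator P(scram | ¬coolant-flow transient): 0.08·0.689·0.914 + 0.90524·0.689·0.086 + 0.95216·0.311·0.914 + 0.995072·0.311·0.086 = 0.401288
P(genuine neutron-flux excursion | scram, ¬coolant-flow transient) = 0.297269/0.401288 ≈ 0.741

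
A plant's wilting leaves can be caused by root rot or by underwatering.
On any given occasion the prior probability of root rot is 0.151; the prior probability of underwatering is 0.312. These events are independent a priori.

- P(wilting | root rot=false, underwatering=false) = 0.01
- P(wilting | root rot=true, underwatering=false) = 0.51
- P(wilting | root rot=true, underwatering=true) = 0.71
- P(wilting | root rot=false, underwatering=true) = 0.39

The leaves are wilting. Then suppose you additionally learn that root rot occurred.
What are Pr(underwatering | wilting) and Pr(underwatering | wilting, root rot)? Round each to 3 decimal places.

P(wilting) = 0.01×0.849×0.688 + 0.39×0.849×0.312 + 0.51×0.151×0.688 + 0.71×0.151×0.312 = 0.005841 + 0.103306 + 0.052983 + 0.033450 = 0.195580
Of this, 0.136756 comes from 0.103306 + 0.033450 (the underwatering=true cases).
P(underwatering | wilting) = 0.136756 / 0.195580 ≈ 0.699

Now condition on the additional information:
Sum P(wilting|·) weighted by the priors over both values of underwatering:
  P(wilting | root rot) = 0.51·0.688 + 0.71·0.312
        = 0.350880 + 0.221520 = 0.572400
The terms with underwatering present sum to 0.221520, so
  P(underwatering | wilting, root rot) = 0.221520 / 0.572400 ≈ 0.387
Conditioning on root rot lowers the posterior on underwatering: the classic explaining-away effect in a common-effect structure.

Pr(underwatering | wilting) ≈ 0.699; Pr(underwatering | wilting, root rot) ≈ 0.387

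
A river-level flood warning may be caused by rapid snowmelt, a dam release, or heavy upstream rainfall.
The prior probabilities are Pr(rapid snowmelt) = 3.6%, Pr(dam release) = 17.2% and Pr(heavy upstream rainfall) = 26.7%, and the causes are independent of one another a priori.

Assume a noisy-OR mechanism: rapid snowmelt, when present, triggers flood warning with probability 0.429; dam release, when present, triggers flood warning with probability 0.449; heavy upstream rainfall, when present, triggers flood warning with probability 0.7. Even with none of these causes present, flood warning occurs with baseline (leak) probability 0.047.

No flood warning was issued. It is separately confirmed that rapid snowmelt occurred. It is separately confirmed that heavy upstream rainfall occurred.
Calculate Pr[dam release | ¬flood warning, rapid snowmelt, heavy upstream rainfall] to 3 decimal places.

Under noisy-OR, P(flood warning | causes) = 1 − (1−0.047)·∏(1−qᵢ) over the active causes.
Enumerate both values of dam release and weight by the priors:
  P(¬flood warning | rapid snowmelt, heavy upstream rainfall) = 0.163249×0.828 + 0.08995×0.172
        = 0.135170 + 0.015471 = 0.150641
Keeping only the dam release-present terms gives 0.015471, so
  P(dam release | ¬flood warning, rapid snowmelt, heavy upstream rainfall) = 0.015471 / 0.150641 ≈ 0.103

Pr[dam release | ¬flood warning, rapid snowmelt, heavy upstream rainfall] ≈ 0.103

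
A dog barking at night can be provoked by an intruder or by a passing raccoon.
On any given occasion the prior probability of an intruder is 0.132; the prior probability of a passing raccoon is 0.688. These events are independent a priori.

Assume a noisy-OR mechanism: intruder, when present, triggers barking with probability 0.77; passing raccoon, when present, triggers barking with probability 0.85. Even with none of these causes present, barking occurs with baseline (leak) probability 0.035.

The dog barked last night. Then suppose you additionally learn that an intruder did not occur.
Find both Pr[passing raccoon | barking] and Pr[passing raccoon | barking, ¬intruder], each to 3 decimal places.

Pr[passing raccoon | barking] ≈ 0.935; Pr[passing raccoon | barking, ¬intruder] ≈ 0.982

Under noisy-OR, P(barking | causes) = 1 − (1−0.035)·∏(1−qᵢ) over the active causes.
P(barking) = 0.035×0.868×0.312 + 0.85525×0.868×0.688 + 0.77805×0.132×0.312 + 0.966708×0.132×0.688 = 0.009479 + 0.510742 + 0.032043 + 0.087793 = 0.640057
Restricting to configurations with passing raccoon present: 0.510742 + 0.087793 = 0.598535.
So P(passing raccoon | barking) = 0.598535/0.640057 ≈ 0.935.

With the extra evidence:
P(barking | ¬intruder) = 0.035×0.312 + 0.85525×0.688 = 0.010920 + 0.588412 = 0.599332
Restricting to configurations with passing raccoon present: 0.85525×0.688 = 0.588412.
P(passing raccoon | barking, ¬intruder) = 0.588412 / 0.599332 ≈ 0.982
Ruling out intruder raises the posterior on passing raccoon — the flip side of explaining away.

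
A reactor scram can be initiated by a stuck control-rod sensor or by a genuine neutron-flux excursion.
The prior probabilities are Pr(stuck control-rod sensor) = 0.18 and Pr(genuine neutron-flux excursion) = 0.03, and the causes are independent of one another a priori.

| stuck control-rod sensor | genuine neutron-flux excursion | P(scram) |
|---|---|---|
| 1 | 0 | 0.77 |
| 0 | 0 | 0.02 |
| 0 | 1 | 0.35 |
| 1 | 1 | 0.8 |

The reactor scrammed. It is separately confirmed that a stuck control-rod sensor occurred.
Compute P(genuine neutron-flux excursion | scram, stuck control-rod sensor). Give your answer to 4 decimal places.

P(genuine neutron-flux excursion | scram, stuck control-rod sensor) ≈ 0.0311

Weight on genuine neutron-flux excursion=true, given the evidence: 0.8×0.03 = 0.024000
Normalizer over all consistent configurations: 0.77×0.97 + 0.8×0.03 = 0.770900
P(genuine neutron-flux excursion | scram, stuck control-rod sensor) = 0.024000/0.770900 ≈ 0.0311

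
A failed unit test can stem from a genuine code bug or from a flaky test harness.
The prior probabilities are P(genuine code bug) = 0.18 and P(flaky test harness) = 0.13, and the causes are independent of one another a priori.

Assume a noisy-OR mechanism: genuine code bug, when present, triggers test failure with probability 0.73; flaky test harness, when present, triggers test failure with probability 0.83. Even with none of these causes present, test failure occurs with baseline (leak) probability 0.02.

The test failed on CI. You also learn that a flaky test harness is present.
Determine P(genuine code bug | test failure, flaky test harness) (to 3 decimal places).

Under noisy-OR, P(test failure | causes) = 1 − (1−0.02)·∏(1−qᵢ) over the active causes.
P(test failure | flaky test harness) = 0.8334·0.82 + 0.955018·0.18 = 0.683388 + 0.171903 = 0.855291
Of this, 0.171903 comes from 0.955018·0.18 (the genuine code bug=true cases).
Hence the posterior is 0.171903/0.855291 ≈ 0.201.

P(genuine code bug | test failure, flaky test harness) ≈ 0.201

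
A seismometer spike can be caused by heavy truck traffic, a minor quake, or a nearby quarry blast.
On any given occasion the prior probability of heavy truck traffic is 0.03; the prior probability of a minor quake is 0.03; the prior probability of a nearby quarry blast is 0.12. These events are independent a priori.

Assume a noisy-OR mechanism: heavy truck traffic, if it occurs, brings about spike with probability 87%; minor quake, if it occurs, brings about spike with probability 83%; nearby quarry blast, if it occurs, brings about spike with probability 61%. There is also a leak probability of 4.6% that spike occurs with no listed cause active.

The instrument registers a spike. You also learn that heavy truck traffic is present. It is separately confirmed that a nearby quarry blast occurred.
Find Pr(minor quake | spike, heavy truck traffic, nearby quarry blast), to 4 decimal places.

Under noisy-OR, P(spike | causes) = 1 − (1−0.046)·∏(1−qᵢ) over the active causes.
Weight on minor quake=true, given the evidence: 0.991777*0.03 = 0.029753
The normalizing constant is 0.951632*0.97 + 0.991777*0.03 = 0.952836
Posterior = 0.029753 / 0.952836 ≈ 0.0312

Pr(minor quake | spike, heavy truck traffic, nearby quarry blast) ≈ 0.0312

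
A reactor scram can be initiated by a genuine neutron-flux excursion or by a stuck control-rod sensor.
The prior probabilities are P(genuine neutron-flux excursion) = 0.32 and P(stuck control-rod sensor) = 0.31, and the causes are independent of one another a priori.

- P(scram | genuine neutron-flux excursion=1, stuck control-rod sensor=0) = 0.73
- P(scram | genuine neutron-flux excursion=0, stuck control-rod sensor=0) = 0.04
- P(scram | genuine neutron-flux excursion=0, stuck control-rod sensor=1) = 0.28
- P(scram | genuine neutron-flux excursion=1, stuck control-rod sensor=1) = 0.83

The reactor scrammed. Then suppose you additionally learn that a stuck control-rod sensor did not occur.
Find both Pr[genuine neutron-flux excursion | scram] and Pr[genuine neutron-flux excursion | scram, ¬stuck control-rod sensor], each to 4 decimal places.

Enumerate the 4 (genuine neutron-flux excursion, stuck control-rod sensor) configurations and weight by the priors:
  P(scram) = 0.04*0.68*0.69 + 0.28*0.68*0.31 + 0.73*0.32*0.69 + 0.83*0.32*0.31
        = 0.018768 + 0.059024 + 0.161184 + 0.082336 = 0.321312
Configurations with genuine neutron-flux excursion contribute 0.243520, so
  P(genuine neutron-flux excursion | scram) = 0.243520 / 0.321312 ≈ 0.7579

Now condition on the additional information:
Enumerate both values of genuine neutron-flux excursion and weight by the priors:
  P(scram | ¬stuck control-rod sensor) = 0.04*0.68 + 0.73*0.32
        = 0.027200 + 0.233600 = 0.260800
The terms with genuine neutron-flux excursion present sum to 0.233600, so
  P(genuine neutron-flux excursion | scram, ¬stuck control-rod sensor) = 0.233600 / 0.260800 ≈ 0.8957
Ruling out stuck control-rod sensor raises the posterior on genuine neutron-flux excursion — the flip side of explaining away.

Pr[genuine neutron-flux excursion | scram] ≈ 0.7579; Pr[genuine neutron-flux excursion | scram, ¬stuck control-rod sensor] ≈ 0.8957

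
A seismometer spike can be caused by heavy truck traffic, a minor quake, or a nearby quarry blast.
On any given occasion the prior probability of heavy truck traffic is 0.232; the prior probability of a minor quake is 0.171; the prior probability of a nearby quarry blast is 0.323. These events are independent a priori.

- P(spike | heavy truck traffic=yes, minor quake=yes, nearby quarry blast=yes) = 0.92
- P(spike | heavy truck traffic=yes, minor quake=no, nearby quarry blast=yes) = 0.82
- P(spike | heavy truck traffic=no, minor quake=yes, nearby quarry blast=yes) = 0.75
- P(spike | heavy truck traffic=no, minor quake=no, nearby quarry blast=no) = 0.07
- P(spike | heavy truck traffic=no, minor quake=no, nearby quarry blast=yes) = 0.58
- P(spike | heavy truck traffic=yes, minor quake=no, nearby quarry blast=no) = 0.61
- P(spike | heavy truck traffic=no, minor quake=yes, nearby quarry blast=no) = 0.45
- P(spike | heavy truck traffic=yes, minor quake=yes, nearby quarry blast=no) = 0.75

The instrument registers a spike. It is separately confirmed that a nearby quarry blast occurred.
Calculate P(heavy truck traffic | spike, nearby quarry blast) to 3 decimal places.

Weight on heavy truck traffic=true, given the evidence: 0.157709 + 0.036498 = 0.194207
Denominator P(spike | nearby quarry blast): 0.58·0.768·0.829 + 0.75·0.768·0.171 + 0.82·0.232·0.829 + 0.92·0.232·0.171 = 0.661973
Posterior = 0.194207 / 0.661973 ≈ 0.293

P(heavy truck traffic | spike, nearby quarry blast) ≈ 0.293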